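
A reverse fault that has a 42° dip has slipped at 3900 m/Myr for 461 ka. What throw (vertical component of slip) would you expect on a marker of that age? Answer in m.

1200 m

dip-slip = rate × time = 3900 m/Myr × 461 ka = 1798 m
throw = dip-slip × sin(dip) = 1798 × sin(42°) = 1200 m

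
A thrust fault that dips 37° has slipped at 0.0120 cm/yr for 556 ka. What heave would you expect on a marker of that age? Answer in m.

53.3 m

dip-slip = rate × time = 0.0120 cm/yr × 556 ka = 66.72 m
heave = dip-slip × cos(dip) = 66.72 × cos(37°) = 53.3 m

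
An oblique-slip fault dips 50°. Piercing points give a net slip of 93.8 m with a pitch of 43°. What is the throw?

dip-slip = net slip × sin(rake) = 93.8 m × sin(43°) = 63.97 m
throw = dip-slip × sin(dip) = 63.97 × sin(50°) = 49 m

49 m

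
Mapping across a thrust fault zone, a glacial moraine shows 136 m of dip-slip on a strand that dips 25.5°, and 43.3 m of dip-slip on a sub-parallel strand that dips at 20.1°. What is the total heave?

163 m

heave_A = 136 × cos(25.5°) = 122.8 m
heave_B = 43.3 × cos(20.1°) = 40.66 m
total = 122.8 + 40.66 = 163 m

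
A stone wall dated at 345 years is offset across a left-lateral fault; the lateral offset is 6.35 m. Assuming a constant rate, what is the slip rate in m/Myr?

18400 m/Myr

rate = 6.35 m / 345 years = 0.0184 m/yr = 18400 m/Myr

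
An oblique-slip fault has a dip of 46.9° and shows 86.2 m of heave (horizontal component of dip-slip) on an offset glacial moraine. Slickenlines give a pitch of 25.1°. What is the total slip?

297 m

dip-slip = heave / cos(dip) = 86.2 / cos(46.9°) = 126.2 m
net slip = dip-slip / sin(rake) = 126.2 / sin(25.1°) = 297 m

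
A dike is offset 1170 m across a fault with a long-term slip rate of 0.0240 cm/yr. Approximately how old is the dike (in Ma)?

4.88 Ma

age = offset / rate = 1170 m / (0.0240 cm/yr) = 4.88e+06 yr = 4.88 Ma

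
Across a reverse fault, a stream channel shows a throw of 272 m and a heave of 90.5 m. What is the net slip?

net slip = √(throw² + heave²) = √(272² + 90.5²) = 287 m

287 m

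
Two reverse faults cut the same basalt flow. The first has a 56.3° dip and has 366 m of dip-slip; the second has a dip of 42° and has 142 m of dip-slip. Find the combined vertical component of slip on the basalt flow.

throw_A = 366 × sin(56.3°) = 304.5 m
throw_B = 142 × sin(42°) = 95.02 m
total = 304.5 + 95.02 = 400 m

400 m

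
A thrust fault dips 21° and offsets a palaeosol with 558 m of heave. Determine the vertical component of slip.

214 m

throw = heave × tan(dip) = 558 × tan(21°) = 214 m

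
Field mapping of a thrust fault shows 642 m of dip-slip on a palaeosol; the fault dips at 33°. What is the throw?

throw = dip-slip × sin(dip) = 642 m × sin(33°) = 350 m

350 m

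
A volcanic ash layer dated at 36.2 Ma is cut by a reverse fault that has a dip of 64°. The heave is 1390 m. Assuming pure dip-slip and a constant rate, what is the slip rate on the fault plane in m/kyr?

dip-slip = heave / cos(dip) = 1390 m / cos(64°) = 3171 m
rate = 3171 m / 36.2 Ma = 0.0000876 m/yr = 0.0876 m/kyr

0.0876 m/kyr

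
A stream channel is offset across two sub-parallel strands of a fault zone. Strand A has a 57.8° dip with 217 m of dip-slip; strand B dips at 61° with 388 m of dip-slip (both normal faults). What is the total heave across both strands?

heave_A = 217 × cos(57.8°) = 115.6 m
heave_B = 388 × cos(61°) = 188.1 m
total = 115.6 + 188.1 = 304 m

304 m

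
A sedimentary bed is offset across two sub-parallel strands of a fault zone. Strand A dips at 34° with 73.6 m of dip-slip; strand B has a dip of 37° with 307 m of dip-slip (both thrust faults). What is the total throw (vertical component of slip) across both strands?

226 m

throw_A = 73.6 × sin(34°) = 41.16 m
throw_B = 307 × sin(37°) = 184.8 m
total = 41.16 + 184.8 = 226 m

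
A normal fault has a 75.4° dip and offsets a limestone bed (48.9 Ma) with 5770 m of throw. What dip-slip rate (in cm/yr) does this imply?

0.0122 cm/yr

dip-slip = throw / sin(dip) = 5770 m / sin(75.4°) = 5963 m
rate = 5963 m / 48.9 Ma = 0.000122 m/yr = 0.0122 cm/yr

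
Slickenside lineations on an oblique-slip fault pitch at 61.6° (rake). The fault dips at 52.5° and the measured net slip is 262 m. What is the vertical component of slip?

183 m

dip-slip = net slip × sin(rake) = 262 m × sin(61.6°) = 230.5 m
throw = dip-slip × sin(dip) = 230.5 × sin(52.5°) = 183 m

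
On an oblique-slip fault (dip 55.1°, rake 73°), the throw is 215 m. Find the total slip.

274 m

dip-slip = throw / sin(dip) = 215 / sin(55.1°) = 262.1 m
net slip = dip-slip / sin(rake) = 262.1 / sin(73°) = 274 m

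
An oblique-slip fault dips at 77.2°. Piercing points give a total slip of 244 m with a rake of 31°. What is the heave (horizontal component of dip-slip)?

dip-slip = net slip × sin(rake) = 244 m × sin(31°) = 125.7 m
heave = dip-slip × cos(dip) = 125.7 × cos(77.2°) = 27.8 m

27.8 m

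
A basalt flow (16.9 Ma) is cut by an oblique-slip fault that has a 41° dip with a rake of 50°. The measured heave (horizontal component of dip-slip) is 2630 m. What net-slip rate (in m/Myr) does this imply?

dip-slip = heave / cos(dip) = 2630 / cos(41°) = 3485 m
net slip = dip-slip / sin(rake) = 3485 / sin(50°) = 4549 m
rate = 4549 m / 16.9 Ma = 0.000269 m/yr = 269 m/Myr

269 m/Myr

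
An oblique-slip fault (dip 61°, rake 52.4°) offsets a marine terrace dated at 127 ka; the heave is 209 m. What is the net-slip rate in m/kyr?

4.28 m/kyr

dip-slip = heave / cos(dip) = 209 / cos(61°) = 431.1 m
net slip = dip-slip / sin(rake) = 431.1 / sin(52.4°) = 544.1 m
rate = 544.1 m / 127 ka = 0.00428 m/yr = 4.28 m/kyr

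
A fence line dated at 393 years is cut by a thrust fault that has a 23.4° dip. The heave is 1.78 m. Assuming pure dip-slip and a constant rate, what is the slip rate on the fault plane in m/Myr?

4940 m/Myr

dip-slip = heave / cos(dip) = 1.78 m / cos(23.4°) = 1.940 m
rate = 1.940 m / 393 years = 0.00494 m/yr = 4940 m/Myr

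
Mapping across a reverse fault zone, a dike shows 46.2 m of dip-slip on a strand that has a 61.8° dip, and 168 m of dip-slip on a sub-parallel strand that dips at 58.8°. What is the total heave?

heave_A = 46.2 × cos(61.8°) = 21.83 m
heave_B = 168 × cos(58.8°) = 87.03 m
total = 21.83 + 87.03 = 109 m

109 m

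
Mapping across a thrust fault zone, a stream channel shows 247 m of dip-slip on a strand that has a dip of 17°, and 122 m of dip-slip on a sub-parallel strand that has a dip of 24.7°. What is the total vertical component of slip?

throw_A = 247 × sin(17°) = 72.22 m
throw_B = 122 × sin(24.7°) = 50.98 m
total = 72.22 + 50.98 = 123 m

123 m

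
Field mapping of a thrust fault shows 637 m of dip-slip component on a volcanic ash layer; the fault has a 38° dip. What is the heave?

502 m

heave = dip-slip × cos(dip) = 637 m × cos(38°) = 502 m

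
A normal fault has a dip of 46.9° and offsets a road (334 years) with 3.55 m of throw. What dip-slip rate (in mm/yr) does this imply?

dip-slip = throw / sin(dip) = 3.55 m / sin(46.9°) = 4.862 m
rate = 4.862 m / 334 years = 0.0146 m/yr = 14.6 mm/yr

14.6 mm/yr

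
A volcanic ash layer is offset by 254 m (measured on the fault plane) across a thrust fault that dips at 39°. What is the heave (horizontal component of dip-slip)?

heave = dip-slip × cos(dip) = 254 m × cos(39°) = 197 m

197 m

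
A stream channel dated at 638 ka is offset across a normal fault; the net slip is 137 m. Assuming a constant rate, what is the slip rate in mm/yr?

rate = 137 m / 638 ka = 0.000215 m/yr = 0.215 mm/yr

0.215 mm/yr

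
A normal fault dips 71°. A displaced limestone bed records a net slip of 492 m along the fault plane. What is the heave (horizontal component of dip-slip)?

heave = dip-slip × cos(dip) = 492 m × cos(71°) = 160 m

160 m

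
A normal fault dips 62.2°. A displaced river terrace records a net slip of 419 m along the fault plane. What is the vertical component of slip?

371 m

throw = dip-slip × sin(dip) = 419 m × sin(62.2°) = 371 m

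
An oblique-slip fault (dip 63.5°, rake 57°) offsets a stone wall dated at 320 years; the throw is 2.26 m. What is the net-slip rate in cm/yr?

0.941 cm/yr

dip-slip = throw / sin(dip) = 2.26 / sin(63.5°) = 2.525 m
net slip = dip-slip / sin(rake) = 2.525 / sin(57°) = 3.011 m
rate = 3.011 m / 320 years = 0.00941 m/yr = 0.941 cm/yr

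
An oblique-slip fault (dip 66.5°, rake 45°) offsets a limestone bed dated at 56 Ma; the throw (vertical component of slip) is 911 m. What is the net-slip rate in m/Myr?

25.1 m/Myr

dip-slip = throw / sin(dip) = 911 / sin(66.5°) = 993.4 m
net slip = dip-slip / sin(rake) = 993.4 / sin(45°) = 1405 m
rate = 1405 m / 56 Ma = 0.0000251 m/yr = 25.1 m/Myr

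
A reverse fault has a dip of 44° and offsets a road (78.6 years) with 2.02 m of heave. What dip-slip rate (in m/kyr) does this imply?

dip-slip = heave / cos(dip) = 2.02 m / cos(44°) = 2.808 m
rate = 2.808 m / 78.6 years = 0.0357 m/yr = 35.7 m/kyr

35.7 m/kyr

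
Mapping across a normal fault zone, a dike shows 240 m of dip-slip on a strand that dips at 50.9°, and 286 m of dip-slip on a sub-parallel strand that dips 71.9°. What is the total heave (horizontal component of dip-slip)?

heave_A = 240 × cos(50.9°) = 151.4 m
heave_B = 286 × cos(71.9°) = 88.85 m
total = 151.4 + 88.85 = 240 m

240 m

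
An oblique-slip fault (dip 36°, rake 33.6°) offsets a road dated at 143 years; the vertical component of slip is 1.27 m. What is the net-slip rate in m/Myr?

27300 m/Myr

dip-slip = throw / sin(dip) = 1.27 / sin(36°) = 2.161 m
net slip = dip-slip / sin(rake) = 2.161 / sin(33.6°) = 3.904 m
rate = 3.904 m / 143 years = 0.0273 m/yr = 27300 m/Myr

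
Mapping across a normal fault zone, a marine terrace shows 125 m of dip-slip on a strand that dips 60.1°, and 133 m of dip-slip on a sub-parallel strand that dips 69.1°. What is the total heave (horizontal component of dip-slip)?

110 m

heave_A = 125 × cos(60.1°) = 62.31 m
heave_B = 133 × cos(69.1°) = 47.45 m
total = 62.31 + 47.45 = 110 m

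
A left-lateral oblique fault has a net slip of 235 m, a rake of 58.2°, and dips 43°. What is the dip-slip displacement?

dip-slip = net slip × sin(rake) = 235 m × sin(58.2°) = 200 m

200 m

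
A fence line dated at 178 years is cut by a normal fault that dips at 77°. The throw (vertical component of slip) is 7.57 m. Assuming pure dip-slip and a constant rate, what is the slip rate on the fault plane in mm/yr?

43.6 mm/yr

dip-slip = throw / sin(dip) = 7.57 m / sin(77°) = 7.769 m
rate = 7.769 m / 178 years = 0.0436 m/yr = 43.6 mm/yr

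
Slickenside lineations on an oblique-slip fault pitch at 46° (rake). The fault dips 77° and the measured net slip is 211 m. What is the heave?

dip-slip = net slip × sin(rake) = 211 m × sin(46°) = 151.8 m
heave = dip-slip × cos(dip) = 151.8 × cos(77°) = 34.1 m

34.1 m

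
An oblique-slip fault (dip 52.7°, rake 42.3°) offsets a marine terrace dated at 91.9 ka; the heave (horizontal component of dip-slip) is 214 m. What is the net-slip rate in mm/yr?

dip-slip = heave / cos(dip) = 214 / cos(52.7°) = 353.1 m
net slip = dip-slip / sin(rake) = 353.1 / sin(42.3°) = 524.7 m
rate = 524.7 m / 91.9 ka = 0.00571 m/yr = 5.71 mm/yr

5.71 mm/yr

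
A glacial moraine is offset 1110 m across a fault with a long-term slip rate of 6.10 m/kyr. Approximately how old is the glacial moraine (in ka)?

age = offset / rate = 1110 m / (6.10 m/kyr) = 182000 yr = 182 ka

182 ka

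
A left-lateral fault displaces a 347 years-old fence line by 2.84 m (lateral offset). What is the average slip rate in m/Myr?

8180 m/Myr

rate = 2.84 m / 347 years = 0.00818 m/yr = 8180 m/Myr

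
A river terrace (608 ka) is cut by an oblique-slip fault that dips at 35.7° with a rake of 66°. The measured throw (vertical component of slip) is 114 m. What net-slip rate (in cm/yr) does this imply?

0.0352 cm/yr

dip-slip = throw / sin(dip) = 114 / sin(35.7°) = 195.4 m
net slip = dip-slip / sin(rake) = 195.4 / sin(66°) = 213.8 m
rate = 213.8 m / 608 ka = 0.000352 m/yr = 0.0352 cm/yr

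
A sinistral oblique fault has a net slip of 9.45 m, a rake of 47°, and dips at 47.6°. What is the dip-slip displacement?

6.91 m

dip-slip = net slip × sin(rake) = 9.45 m × sin(47°) = 6.91 m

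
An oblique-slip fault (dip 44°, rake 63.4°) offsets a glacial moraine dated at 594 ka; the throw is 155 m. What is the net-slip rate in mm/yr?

0.420 mm/yr

dip-slip = throw / sin(dip) = 155 / sin(44°) = 223.1 m
net slip = dip-slip / sin(rake) = 223.1 / sin(63.4°) = 249.5 m
rate = 249.5 m / 594 ka = 0.000420 m/yr = 0.420 mm/yr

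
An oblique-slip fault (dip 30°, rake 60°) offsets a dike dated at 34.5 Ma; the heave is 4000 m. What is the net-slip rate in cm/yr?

dip-slip = heave / cos(dip) = 4000 / cos(30°) = 4619 m
net slip = dip-slip / sin(rake) = 4619 / sin(60°) = 5333 m
rate = 5333 m / 34.5 Ma = 0.000155 m/yr = 0.0155 cm/yr

0.0155 cm/yr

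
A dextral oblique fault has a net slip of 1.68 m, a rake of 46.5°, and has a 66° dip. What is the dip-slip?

dip-slip = net slip × sin(rake) = 1.68 m × sin(46.5°) = 1.22 m

1.22 m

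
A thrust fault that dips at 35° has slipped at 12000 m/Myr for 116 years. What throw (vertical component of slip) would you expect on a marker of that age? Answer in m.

dip-slip = rate × time = 12000 m/Myr × 116 years = 1.392 m
throw = dip-slip × sin(dip) = 1.392 × sin(35°) = 0.798 m

0.798 m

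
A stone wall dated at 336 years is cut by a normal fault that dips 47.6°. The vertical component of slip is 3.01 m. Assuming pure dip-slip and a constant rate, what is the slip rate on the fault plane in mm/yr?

12.1 mm/yr

dip-slip = throw / sin(dip) = 3.01 m / sin(47.6°) = 4.076 m
rate = 4.076 m / 336 years = 0.0121 m/yr = 12.1 mm/yr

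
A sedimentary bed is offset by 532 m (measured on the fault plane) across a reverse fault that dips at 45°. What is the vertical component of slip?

376 m

throw = dip-slip × sin(dip) = 532 m × sin(45°) = 376 m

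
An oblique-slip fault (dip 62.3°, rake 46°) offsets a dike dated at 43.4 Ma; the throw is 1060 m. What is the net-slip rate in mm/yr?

dip-slip = throw / sin(dip) = 1060 / sin(62.3°) = 1197 m
net slip = dip-slip / sin(rake) = 1197 / sin(46°) = 1664 m
rate = 1664 m / 43.4 Ma = 0.0000383 m/yr = 0.0383 mm/yr

0.0383 mm/yr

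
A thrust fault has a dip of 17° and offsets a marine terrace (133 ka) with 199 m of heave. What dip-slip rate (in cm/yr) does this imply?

dip-slip = heave / cos(dip) = 199 m / cos(17°) = 208.1 m
rate = 208.1 m / 133 ka = 0.00156 m/yr = 0.156 cm/yr

0.156 cm/yr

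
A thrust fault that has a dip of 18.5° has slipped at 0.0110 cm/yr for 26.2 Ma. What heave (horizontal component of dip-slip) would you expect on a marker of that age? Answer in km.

2.73 km

dip-slip = rate × time = 0.0110 cm/yr × 26.2 Ma = 2882 m
heave = dip-slip × cos(dip) = 2882 × cos(18.5°) = 2730 m = 2.73 km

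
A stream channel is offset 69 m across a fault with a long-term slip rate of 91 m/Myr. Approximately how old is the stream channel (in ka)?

758 ka

age = offset / rate = 69 m / (91 m/Myr) = 758000 yr = 758 ka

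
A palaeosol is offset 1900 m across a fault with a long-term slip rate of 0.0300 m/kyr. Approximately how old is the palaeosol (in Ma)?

age = offset / rate = 1900 m / (0.0300 m/kyr) = 6.33e+07 yr = 63.3 Ma

63.3 Ma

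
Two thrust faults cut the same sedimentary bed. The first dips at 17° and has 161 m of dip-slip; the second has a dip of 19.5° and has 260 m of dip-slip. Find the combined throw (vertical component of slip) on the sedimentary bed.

throw_A = 161 × sin(17°) = 47.07 m
throw_B = 260 × sin(19.5°) = 86.79 m
total = 47.07 + 86.79 = 134 m

134 m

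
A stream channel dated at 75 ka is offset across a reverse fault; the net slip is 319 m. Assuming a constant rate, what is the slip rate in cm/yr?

0.425 cm/yr

rate = 319 m / 75 ka = 0.00425 m/yr = 0.425 cm/yr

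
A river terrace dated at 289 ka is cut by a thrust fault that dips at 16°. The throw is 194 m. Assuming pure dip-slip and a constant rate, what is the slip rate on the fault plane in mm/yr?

2.44 mm/yr

dip-slip = throw / sin(dip) = 194 m / sin(16°) = 703.8 m
rate = 703.8 m / 289 ka = 0.00244 m/yr = 2.44 mm/yr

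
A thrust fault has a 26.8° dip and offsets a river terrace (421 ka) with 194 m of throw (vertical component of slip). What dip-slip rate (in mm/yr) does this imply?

1.02 mm/yr

dip-slip = throw / sin(dip) = 194 m / sin(26.8°) = 430.3 m
rate = 430.3 m / 421 ka = 0.00102 m/yr = 1.02 mm/yr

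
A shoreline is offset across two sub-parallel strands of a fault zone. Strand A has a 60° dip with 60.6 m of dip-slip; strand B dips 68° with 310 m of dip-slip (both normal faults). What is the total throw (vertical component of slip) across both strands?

340 m

throw_A = 60.6 × sin(60°) = 52.48 m
throw_B = 310 × sin(68°) = 287.4 m
total = 52.48 + 287.4 = 340 m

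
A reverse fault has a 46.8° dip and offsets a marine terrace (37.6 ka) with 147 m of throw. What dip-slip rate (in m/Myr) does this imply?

dip-slip = throw / sin(dip) = 147 m / sin(46.8°) = 201.7 m
rate = 201.7 m / 37.6 ka = 0.00536 m/yr = 5360 m/Myr

5360 m/Myr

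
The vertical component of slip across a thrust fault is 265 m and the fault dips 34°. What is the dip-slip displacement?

dip-slip = throw / sin(dip) = 265 / sin(34°) = 474 m

474 m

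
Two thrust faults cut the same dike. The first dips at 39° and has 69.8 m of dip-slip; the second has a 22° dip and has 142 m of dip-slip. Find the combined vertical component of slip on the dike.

throw_A = 69.8 × sin(39°) = 43.93 m
throw_B = 142 × sin(22°) = 53.19 m
total = 43.93 + 53.19 = 97.1 m

97.1 m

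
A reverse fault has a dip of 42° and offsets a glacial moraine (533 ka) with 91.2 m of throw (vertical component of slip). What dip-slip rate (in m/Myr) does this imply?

256 m/Myr

dip-slip = throw / sin(dip) = 91.2 m / sin(42°) = 136.3 m
rate = 136.3 m / 533 ka = 0.000256 m/yr = 256 m/Myr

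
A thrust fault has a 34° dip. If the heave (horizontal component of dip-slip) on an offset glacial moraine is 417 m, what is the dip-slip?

dip-slip = heave / cos(dip) = 417 / cos(34°) = 503 m

503 m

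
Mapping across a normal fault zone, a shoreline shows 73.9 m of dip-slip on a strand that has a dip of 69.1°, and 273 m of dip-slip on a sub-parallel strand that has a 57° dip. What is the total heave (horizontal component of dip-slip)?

heave_A = 73.9 × cos(69.1°) = 26.36 m
heave_B = 273 × cos(57°) = 148.7 m
total = 26.36 + 148.7 = 175 m

175 m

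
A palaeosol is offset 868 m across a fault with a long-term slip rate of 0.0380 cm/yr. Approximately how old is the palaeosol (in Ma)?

2.28 Ma

age = offset / rate = 868 m / (0.0380 cm/yr) = 2.28e+06 yr = 2.28 Ma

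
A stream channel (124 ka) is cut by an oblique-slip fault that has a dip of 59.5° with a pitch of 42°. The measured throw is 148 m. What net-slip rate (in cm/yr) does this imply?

0.207 cm/yr

dip-slip = throw / sin(dip) = 148 / sin(59.5°) = 171.8 m
net slip = dip-slip / sin(rake) = 171.8 / sin(42°) = 256.7 m
rate = 256.7 m / 124 ka = 0.00207 m/yr = 0.207 cm/yr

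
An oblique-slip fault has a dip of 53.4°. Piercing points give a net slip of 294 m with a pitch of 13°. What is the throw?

dip-slip = net slip × sin(rake) = 294 m × sin(13°) = 66.14 m
throw = dip-slip × sin(dip) = 66.14 × sin(53.4°) = 53.1 m

53.1 m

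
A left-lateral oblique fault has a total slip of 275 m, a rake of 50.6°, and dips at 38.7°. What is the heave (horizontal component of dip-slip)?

dip-slip = net slip × sin(rake) = 275 m × sin(50.6°) = 212.5 m
heave = dip-slip × cos(dip) = 212.5 × cos(38.7°) = 166 m

166 m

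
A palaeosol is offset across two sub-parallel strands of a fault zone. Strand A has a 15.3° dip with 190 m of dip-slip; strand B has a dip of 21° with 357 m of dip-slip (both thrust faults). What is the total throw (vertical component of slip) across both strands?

throw_A = 190 × sin(15.3°) = 50.14 m
throw_B = 357 × sin(21°) = 127.9 m
total = 50.14 + 127.9 = 178 m

178 m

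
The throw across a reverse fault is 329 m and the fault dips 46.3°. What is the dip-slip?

dip-slip = throw / sin(dip) = 329 / sin(46.3°) = 455 m

455 m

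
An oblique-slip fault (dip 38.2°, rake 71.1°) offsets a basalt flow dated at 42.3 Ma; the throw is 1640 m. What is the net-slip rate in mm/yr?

0.0663 mm/yr

dip-slip = throw / sin(dip) = 1640 / sin(38.2°) = 2652 m
net slip = dip-slip / sin(rake) = 2652 / sin(71.1°) = 2803 m
rate = 2803 m / 42.3 Ma = 0.0000663 m/yr = 0.0663 mm/yr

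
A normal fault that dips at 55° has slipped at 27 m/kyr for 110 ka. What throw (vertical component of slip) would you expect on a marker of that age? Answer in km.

2.43 km

dip-slip = rate × time = 27 m/kyr × 110 ka = 2970 m
throw = dip-slip × sin(dip) = 2970 × sin(55°) = 2430 m = 2.43 km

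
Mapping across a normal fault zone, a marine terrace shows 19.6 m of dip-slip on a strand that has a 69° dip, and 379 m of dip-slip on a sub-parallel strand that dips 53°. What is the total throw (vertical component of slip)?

321 m

throw_A = 19.6 × sin(69°) = 18.30 m
throw_B = 379 × sin(53°) = 302.7 m
total = 18.30 + 302.7 = 321 m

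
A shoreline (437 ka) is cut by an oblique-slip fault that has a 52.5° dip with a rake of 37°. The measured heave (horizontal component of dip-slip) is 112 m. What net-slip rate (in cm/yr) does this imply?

0.0700 cm/yr

dip-slip = heave / cos(dip) = 112 / cos(52.5°) = 184 m
net slip = dip-slip / sin(rake) = 184 / sin(37°) = 305.7 m
rate = 305.7 m / 437 ka = 0.000700 m/yr = 0.0700 cm/yr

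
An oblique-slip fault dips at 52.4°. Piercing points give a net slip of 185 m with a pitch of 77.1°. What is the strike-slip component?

41.3 m

strike-slip = net slip × cos(rake) = 185 m × cos(77.1°) = 41.3 m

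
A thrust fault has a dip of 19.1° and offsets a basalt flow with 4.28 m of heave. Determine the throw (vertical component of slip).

throw = heave × tan(dip) = 4.28 × tan(19.1°) = 1.48 m

1.48 m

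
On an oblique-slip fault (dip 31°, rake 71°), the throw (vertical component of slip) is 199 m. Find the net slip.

dip-slip = throw / sin(dip) = 199 / sin(31°) = 386.4 m
net slip = dip-slip / sin(rake) = 386.4 / sin(71°) = 409 m

409 m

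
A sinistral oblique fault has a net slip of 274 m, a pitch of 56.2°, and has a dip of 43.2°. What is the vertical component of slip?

156 m

dip-slip = net slip × sin(rake) = 274 m × sin(56.2°) = 227.7 m
throw = dip-slip × sin(dip) = 227.7 × sin(43.2°) = 156 m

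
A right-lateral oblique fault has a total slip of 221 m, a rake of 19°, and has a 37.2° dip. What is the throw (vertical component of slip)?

dip-slip = net slip × sin(rake) = 221 m × sin(19°) = 71.95 m
throw = dip-slip × sin(dip) = 71.95 × sin(37.2°) = 43.5 m

43.5 m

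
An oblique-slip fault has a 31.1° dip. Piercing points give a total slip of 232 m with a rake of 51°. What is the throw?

93.1 m

dip-slip = net slip × sin(rake) = 232 m × sin(51°) = 180.3 m
throw = dip-slip × sin(dip) = 180.3 × sin(31.1°) = 93.1 m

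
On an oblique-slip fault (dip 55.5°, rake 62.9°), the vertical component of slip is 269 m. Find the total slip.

367 m

dip-slip = throw / sin(dip) = 269 / sin(55.5°) = 326.4 m
net slip = dip-slip / sin(rake) = 326.4 / sin(62.9°) = 367 m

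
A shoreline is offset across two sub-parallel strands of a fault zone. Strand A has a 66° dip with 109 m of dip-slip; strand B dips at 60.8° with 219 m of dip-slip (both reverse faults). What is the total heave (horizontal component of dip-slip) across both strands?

151 m

heave_A = 109 × cos(66°) = 44.33 m
heave_B = 219 × cos(60.8°) = 106.8 m
total = 44.33 + 106.8 = 151 m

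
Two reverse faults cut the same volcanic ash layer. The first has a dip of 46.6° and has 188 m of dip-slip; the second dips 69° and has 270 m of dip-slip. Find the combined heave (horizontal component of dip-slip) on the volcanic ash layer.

226 m

heave_A = 188 × cos(46.6°) = 129.2 m
heave_B = 270 × cos(69°) = 96.76 m
total = 129.2 + 96.76 = 226 m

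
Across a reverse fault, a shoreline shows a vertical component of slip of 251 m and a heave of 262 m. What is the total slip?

net slip = √(throw² + heave²) = √(251² + 262²) = 363 m

363 m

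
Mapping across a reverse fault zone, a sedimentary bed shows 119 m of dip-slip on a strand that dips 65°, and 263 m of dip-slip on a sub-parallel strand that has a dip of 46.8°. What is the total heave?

230 m

heave_A = 119 × cos(65°) = 50.29 m
heave_B = 263 × cos(46.8°) = 180 m
total = 50.29 + 180 = 230 m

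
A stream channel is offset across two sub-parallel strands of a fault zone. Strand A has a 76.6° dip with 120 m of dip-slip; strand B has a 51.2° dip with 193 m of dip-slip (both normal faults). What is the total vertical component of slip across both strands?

throw_A = 120 × sin(76.6°) = 116.7 m
throw_B = 193 × sin(51.2°) = 150.4 m
total = 116.7 + 150.4 = 267 m

267 m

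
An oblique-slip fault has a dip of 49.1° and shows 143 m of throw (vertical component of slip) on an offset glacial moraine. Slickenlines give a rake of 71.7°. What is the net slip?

199 m

dip-slip = throw / sin(dip) = 143 / sin(49.1°) = 189.2 m
net slip = dip-slip / sin(rake) = 189.2 / sin(71.7°) = 199 m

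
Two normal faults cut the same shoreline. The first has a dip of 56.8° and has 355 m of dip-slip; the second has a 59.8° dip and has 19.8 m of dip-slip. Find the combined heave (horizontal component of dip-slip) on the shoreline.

heave_A = 355 × cos(56.8°) = 194.4 m
heave_B = 19.8 × cos(59.8°) = 9.960 m
total = 194.4 + 9.960 = 204 m

204 m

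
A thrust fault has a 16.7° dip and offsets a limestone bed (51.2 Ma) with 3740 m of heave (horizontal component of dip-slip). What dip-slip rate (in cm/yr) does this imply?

dip-slip = heave / cos(dip) = 3740 m / cos(16.7°) = 3905 m
rate = 3905 m / 51.2 Ma = 0.0000763 m/yr = 0.00763 cm/yr

0.00763 cm/yr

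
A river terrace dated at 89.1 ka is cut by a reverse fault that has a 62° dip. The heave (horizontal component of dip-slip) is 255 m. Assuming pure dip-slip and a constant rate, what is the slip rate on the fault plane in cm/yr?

dip-slip = heave / cos(dip) = 255 m / cos(62°) = 543.2 m
rate = 543.2 m / 89.1 ka = 0.00610 m/yr = 0.610 cm/yr

0.610 cm/yr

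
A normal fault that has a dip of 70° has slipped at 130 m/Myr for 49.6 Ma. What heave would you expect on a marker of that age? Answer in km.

2.21 km

dip-slip = rate × time = 130 m/Myr × 49.6 Ma = 6448 m
heave = dip-slip × cos(dip) = 6448 × cos(70°) = 2210 m = 2.21 km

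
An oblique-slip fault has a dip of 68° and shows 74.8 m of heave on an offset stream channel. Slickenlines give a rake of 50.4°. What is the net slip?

dip-slip = heave / cos(dip) = 74.8 / cos(68°) = 199.7 m
net slip = dip-slip / sin(rake) = 199.7 / sin(50.4°) = 259 m

259 m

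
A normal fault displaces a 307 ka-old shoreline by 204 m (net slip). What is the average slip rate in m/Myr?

rate = 204 m / 307 ka = 0.000664 m/yr = 664 m/Myr

664 m/Myr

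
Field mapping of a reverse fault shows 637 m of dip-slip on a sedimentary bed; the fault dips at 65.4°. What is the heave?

265 m

heave = dip-slip × cos(dip) = 637 m × cos(65.4°) = 265 m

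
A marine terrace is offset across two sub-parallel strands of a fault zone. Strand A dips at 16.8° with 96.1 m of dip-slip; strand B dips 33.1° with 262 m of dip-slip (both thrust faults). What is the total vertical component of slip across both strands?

throw_A = 96.1 × sin(16.8°) = 27.78 m
throw_B = 262 × sin(33.1°) = 143.1 m
total = 27.78 + 143.1 = 171 m

171 m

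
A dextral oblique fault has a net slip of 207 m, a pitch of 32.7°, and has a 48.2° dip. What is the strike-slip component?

174 m

strike-slip = net slip × cos(rake) = 207 m × cos(32.7°) = 174 m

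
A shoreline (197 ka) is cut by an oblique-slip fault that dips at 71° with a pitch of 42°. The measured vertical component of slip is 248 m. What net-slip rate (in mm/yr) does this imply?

1.99 mm/yr

dip-slip = throw / sin(dip) = 248 / sin(71°) = 262.3 m
net slip = dip-slip / sin(rake) = 262.3 / sin(42°) = 392 m
rate = 392 m / 197 ka = 0.00199 m/yr = 1.99 mm/yr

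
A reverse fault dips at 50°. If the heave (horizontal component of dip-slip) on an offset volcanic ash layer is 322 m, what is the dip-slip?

dip-slip = heave / cos(dip) = 322 / cos(50°) = 501 m

501 m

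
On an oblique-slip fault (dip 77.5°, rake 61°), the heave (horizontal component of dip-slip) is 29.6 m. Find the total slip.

dip-slip = heave / cos(dip) = 29.6 / cos(77.5°) = 136.8 m
net slip = dip-slip / sin(rake) = 136.8 / sin(61°) = 156 m

156 m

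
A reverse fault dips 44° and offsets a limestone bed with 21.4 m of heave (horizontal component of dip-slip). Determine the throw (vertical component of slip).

throw = heave × tan(dip) = 21.4 × tan(44°) = 20.7 m

20.7 m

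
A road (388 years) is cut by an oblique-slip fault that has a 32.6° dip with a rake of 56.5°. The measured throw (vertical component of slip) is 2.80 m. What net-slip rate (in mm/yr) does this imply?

16.1 mm/yr

dip-slip = throw / sin(dip) = 2.80 / sin(32.6°) = 5.197 m
net slip = dip-slip / sin(rake) = 5.197 / sin(56.5°) = 6.232 m
rate = 6.232 m / 388 years = 0.0161 m/yr = 16.1 mm/yr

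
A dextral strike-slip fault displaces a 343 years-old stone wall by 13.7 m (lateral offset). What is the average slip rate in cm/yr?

3.99 cm/yr

rate = 13.7 m / 343 years = 0.0399 m/yr = 3.99 cm/yr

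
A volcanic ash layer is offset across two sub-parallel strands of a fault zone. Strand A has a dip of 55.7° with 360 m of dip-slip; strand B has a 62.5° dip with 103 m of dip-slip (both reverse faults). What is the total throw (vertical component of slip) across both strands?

throw_A = 360 × sin(55.7°) = 297.4 m
throw_B = 103 × sin(62.5°) = 91.36 m
total = 297.4 + 91.36 = 389 m

389 m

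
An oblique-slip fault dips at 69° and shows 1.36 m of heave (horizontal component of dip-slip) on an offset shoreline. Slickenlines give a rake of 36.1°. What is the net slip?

dip-slip = heave / cos(dip) = 1.36 / cos(69°) = 3.795 m
net slip = dip-slip / sin(rake) = 3.795 / sin(36.1°) = 6.44 m

6.44 m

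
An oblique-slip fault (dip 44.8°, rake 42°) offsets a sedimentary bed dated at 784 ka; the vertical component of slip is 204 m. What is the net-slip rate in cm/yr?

0.0552 cm/yr

dip-slip = throw / sin(dip) = 204 / sin(44.8°) = 289.5 m
net slip = dip-slip / sin(rake) = 289.5 / sin(42°) = 432.7 m
rate = 432.7 m / 784 ka = 0.000552 m/yr = 0.0552 cm/yr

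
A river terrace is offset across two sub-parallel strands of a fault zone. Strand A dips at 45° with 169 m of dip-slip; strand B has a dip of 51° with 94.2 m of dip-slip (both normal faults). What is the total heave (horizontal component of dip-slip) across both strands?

heave_A = 169 × cos(45°) = 119.5 m
heave_B = 94.2 × cos(51°) = 59.28 m
total = 119.5 + 59.28 = 179 m

179 m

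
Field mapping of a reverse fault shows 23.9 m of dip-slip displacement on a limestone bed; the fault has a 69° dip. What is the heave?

heave = dip-slip × cos(dip) = 23.9 m × cos(69°) = 8.56 m

8.56 m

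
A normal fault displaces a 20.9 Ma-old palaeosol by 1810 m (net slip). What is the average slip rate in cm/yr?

0.00866 cm/yr

rate = 1810 m / 20.9 Ma = 0.0000866 m/yr = 0.00866 cm/yr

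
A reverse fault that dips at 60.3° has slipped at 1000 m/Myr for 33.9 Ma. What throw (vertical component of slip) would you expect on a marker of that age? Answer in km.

dip-slip = rate × time = 1000 m/Myr × 33.9 Ma = 33900 m
throw = dip-slip × sin(dip) = 33900 × sin(60.3°) = 29400 m = 29.4 km

29.4 km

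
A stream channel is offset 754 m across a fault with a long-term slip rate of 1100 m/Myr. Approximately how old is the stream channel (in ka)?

685 ka

age = offset / rate = 754 m / (1100 m/Myr) = 685000 yr = 685 ka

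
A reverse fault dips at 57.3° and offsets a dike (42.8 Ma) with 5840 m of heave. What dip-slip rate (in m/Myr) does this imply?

dip-slip = heave / cos(dip) = 5840 m / cos(57.3°) = 10810 m
rate = 10810 m / 42.8 Ma = 0.000253 m/yr = 253 m/Myr

253 m/Myr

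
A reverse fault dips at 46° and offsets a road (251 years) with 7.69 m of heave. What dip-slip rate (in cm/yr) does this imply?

dip-slip = heave / cos(dip) = 7.69 m / cos(46°) = 11.07 m
rate = 11.07 m / 251 years = 0.0441 m/yr = 4.41 cm/yr

4.41 cm/yr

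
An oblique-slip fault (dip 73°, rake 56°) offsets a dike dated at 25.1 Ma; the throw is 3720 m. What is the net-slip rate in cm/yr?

0.0187 cm/yr

dip-slip = throw / sin(dip) = 3720 / sin(73°) = 3890 m
net slip = dip-slip / sin(rake) = 3890 / sin(56°) = 4692 m
rate = 4692 m / 25.1 Ma = 0.000187 m/yr = 0.0187 cm/yr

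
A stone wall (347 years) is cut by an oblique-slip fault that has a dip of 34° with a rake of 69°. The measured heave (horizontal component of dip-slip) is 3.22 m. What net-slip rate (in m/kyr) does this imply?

dip-slip = heave / cos(dip) = 3.22 / cos(34°) = 3.884 m
net slip = dip-slip / sin(rake) = 3.884 / sin(69°) = 4.160 m
rate = 4.160 m / 347 years = 0.0120 m/yr = 12 m/kyr

12 m/kyr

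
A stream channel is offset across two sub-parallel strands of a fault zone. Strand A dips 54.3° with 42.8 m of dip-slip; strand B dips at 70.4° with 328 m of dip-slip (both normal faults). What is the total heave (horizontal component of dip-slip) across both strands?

heave_A = 42.8 × cos(54.3°) = 24.98 m
heave_B = 328 × cos(70.4°) = 110 m
total = 24.98 + 110 = 135 m

135 m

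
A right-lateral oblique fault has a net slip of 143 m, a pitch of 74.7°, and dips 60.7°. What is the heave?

dip-slip = net slip × sin(rake) = 143 m × sin(74.7°) = 137.9 m
heave = dip-slip × cos(dip) = 137.9 × cos(60.7°) = 67.5 m

67.5 m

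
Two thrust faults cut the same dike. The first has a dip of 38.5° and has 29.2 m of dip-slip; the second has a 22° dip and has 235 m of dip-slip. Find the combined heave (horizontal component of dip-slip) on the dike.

241 m

heave_A = 29.2 × cos(38.5°) = 22.85 m
heave_B = 235 × cos(22°) = 217.9 m
total = 22.85 + 217.9 = 241 m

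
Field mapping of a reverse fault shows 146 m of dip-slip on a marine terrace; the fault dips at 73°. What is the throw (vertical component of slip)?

throw = dip-slip × sin(dip) = 146 m × sin(73°) = 140 m

140 m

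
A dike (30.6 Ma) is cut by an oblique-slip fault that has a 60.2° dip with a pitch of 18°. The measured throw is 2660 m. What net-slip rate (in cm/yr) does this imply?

dip-slip = throw / sin(dip) = 2660 / sin(60.2°) = 3065 m
net slip = dip-slip / sin(rake) = 3065 / sin(18°) = 9920 m
rate = 9920 m / 30.6 Ma = 0.000324 m/yr = 0.0324 cm/yr

0.0324 cm/yr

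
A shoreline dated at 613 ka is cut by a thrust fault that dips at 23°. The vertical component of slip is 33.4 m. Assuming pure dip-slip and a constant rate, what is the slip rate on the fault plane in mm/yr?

0.139 mm/yr

dip-slip = throw / sin(dip) = 33.4 m / sin(23°) = 85.48 m
rate = 85.48 m / 613 ka = 0.000139 m/yr = 0.139 mm/yr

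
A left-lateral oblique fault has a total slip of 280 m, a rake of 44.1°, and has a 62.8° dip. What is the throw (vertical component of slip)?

173 m

dip-slip = net slip × sin(rake) = 280 m × sin(44.1°) = 194.9 m
throw = dip-slip × sin(dip) = 194.9 × sin(62.8°) = 173 m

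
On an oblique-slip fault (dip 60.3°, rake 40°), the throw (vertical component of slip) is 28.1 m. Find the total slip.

dip-slip = throw / sin(dip) = 28.1 / sin(60.3°) = 32.35 m
net slip = dip-slip / sin(rake) = 32.35 / sin(40°) = 50.3 m

50.3 m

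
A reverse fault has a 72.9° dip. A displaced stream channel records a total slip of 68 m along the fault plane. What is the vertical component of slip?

65 m

throw = dip-slip × sin(dip) = 68 m × sin(72.9°) = 65 m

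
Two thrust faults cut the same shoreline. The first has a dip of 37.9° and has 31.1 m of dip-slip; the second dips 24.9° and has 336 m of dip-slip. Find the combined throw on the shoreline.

throw_A = 31.1 × sin(37.9°) = 19.10 m
throw_B = 336 × sin(24.9°) = 141.5 m
total = 19.10 + 141.5 = 161 m

161 m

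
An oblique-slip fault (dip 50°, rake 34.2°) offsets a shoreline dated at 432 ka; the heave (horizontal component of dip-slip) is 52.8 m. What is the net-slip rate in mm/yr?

0.338 mm/yr

dip-slip = heave / cos(dip) = 52.8 / cos(50°) = 82.14 m
net slip = dip-slip / sin(rake) = 82.14 / sin(34.2°) = 146.1 m
rate = 146.1 m / 432 ka = 0.000338 m/yr = 0.338 mm/yr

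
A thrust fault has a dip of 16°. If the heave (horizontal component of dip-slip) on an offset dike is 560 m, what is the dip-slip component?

583 m

dip-slip = heave / cos(dip) = 560 / cos(16°) = 583 m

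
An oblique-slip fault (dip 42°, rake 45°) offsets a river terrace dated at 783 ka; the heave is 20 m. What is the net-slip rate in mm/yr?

dip-slip = heave / cos(dip) = 20 / cos(42°) = 26.91 m
net slip = dip-slip / sin(rake) = 26.91 / sin(45°) = 38.06 m
rate = 38.06 m / 783 ka = 0.0000486 m/yr = 0.0486 mm/yr

0.0486 mm/yr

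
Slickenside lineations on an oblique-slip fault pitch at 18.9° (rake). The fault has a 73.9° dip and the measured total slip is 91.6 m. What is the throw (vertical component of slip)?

dip-slip = net slip × sin(rake) = 91.6 m × sin(18.9°) = 29.67 m
throw = dip-slip × sin(dip) = 29.67 × sin(73.9°) = 28.5 m

28.5 m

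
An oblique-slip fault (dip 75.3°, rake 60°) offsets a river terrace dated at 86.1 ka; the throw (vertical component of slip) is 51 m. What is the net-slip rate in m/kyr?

dip-slip = throw / sin(dip) = 51 / sin(75.3°) = 52.73 m
net slip = dip-slip / sin(rake) = 52.73 / sin(60°) = 60.88 m
rate = 60.88 m / 86.1 ka = 0.000707 m/yr = 0.707 m/kyr

0.707 m/kyr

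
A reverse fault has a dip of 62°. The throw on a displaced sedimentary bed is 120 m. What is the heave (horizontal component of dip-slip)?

heave = throw / tan(dip) = 120 / tan(62°) = 63.8 m

63.8 m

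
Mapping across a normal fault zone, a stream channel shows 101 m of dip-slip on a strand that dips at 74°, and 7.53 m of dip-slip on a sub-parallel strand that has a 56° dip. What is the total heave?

heave_A = 101 × cos(74°) = 27.84 m
heave_B = 7.53 × cos(56°) = 4.211 m
total = 27.84 + 4.211 = 32.1 m

32.1 m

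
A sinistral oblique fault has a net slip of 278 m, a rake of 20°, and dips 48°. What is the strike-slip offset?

strike-slip = net slip × cos(rake) = 278 m × cos(20°) = 261 m

261 m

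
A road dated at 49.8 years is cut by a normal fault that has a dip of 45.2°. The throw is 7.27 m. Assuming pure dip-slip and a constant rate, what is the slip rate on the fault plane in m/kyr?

206 m/kyr

dip-slip = throw / sin(dip) = 7.27 m / sin(45.2°) = 10.25 m
rate = 10.25 m / 49.8 years = 0.206 m/yr = 206 m/kyr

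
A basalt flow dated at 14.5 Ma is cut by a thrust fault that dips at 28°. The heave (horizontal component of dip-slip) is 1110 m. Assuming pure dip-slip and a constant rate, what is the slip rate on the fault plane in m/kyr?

dip-slip = heave / cos(dip) = 1110 m / cos(28°) = 1257 m
rate = 1257 m / 14.5 Ma = 0.0000867 m/yr = 0.0867 m/kyr

0.0867 m/kyr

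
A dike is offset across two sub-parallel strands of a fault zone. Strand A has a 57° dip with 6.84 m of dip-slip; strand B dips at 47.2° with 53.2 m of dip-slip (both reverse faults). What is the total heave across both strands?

heave_A = 6.84 × cos(57°) = 3.725 m
heave_B = 53.2 × cos(47.2°) = 36.15 m
total = 3.725 + 36.15 = 39.9 m

39.9 m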